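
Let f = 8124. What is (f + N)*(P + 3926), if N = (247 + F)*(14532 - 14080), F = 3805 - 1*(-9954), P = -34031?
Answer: -190830657780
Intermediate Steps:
F = 13759 (F = 3805 + 9954 = 13759)
N = 6330712 (N = (247 + 13759)*(14532 - 14080) = 14006*452 = 6330712)
(f + N)*(P + 3926) = (8124 + 6330712)*(-34031 + 3926) = 6338836*(-30105) = -190830657780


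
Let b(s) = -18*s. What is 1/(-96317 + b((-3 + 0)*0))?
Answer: -1/96317 ≈ -1.0382e-5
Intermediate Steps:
1/(-96317 + b((-3 + 0)*0)) = 1/(-96317 - 18*(-3 + 0)*0) = 1/(-96317 - (-54)*0) = 1/(-96317 - 18*0) = 1/(-96317 + 0) = 1/(-96317) = -1/96317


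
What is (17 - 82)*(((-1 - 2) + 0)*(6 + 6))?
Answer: 2340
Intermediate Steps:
(17 - 82)*(((-1 - 2) + 0)*(6 + 6)) = -65*(-3 + 0)*12 = -(-195)*12 = -65*(-36) = 2340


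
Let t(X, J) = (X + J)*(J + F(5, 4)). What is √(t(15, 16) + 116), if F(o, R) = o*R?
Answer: 4*√77 ≈ 35.100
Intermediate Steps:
F(o, R) = R*o
t(X, J) = (20 + J)*(J + X) (t(X, J) = (X + J)*(J + 4*5) = (J + X)*(J + 20) = (J + X)*(20 + J) = (20 + J)*(J + X))
√(t(15, 16) + 116) = √((16² + 20*16 + 20*15 + 16*15) + 116) = √((256 + 320 + 300 + 240) + 116) = √(1116 + 116) = √1232 = 4*√77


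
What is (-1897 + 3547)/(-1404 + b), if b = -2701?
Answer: -330/821 ≈ -0.40195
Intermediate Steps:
(-1897 + 3547)/(-1404 + b) = (-1897 + 3547)/(-1404 - 2701) = 1650/(-4105) = 1650*(-1/4105) = -330/821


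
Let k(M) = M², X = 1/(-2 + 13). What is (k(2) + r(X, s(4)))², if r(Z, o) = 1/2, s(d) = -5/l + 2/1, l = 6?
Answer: 81/4 ≈ 20.250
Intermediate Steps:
X = 1/11 ≈ 0.090909
s(d) = 7/6 (s(d) = -5/6 + 2/1 = -5*⅙ + 2*1 = -⅚ + 2 = 7/6)
r(Z, o) = ½
(k(2) + r(X, s(4)))² = (2² + ½)² = (4 + ½)² = (9/2)² = 81/4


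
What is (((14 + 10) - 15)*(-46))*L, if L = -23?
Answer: 9522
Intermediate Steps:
(((14 + 10) - 15)*(-46))*L = (((14 + 10) - 15)*(-46))*(-23) = ((24 - 15)*(-46))*(-23) = (9*(-46))*(-23) = -414*(-23) = 9522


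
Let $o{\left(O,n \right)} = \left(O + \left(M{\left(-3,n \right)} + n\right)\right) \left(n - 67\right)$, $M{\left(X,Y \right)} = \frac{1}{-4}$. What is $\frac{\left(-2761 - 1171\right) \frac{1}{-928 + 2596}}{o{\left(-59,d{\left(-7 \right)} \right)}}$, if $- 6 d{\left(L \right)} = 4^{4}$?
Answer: $- \frac{11796}{55929013} \approx -0.00021091$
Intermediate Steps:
$M{\left(X,Y \right)} = - \frac{1}{4}$
$d{\left(L \right)} = - \frac{128}{3}$ ($d{\left(L \right)} = - \frac{4^{4}}{6} = \left(- \frac{1}{6}\right) 256 = - \frac{128}{3}$)
$o{\left(O,n \right)} = \left(-67 + n\right) \left(- \frac{1}{4} + O + n\right)$ ($o{\left(O,n \right)} = \left(O + \left(- \frac{1}{4} + n\right)\right) \left(n - 67\right) = \left(- \frac{1}{4} + O + n\right) \left(-67 + n\right) = \left(-67 + n\right) \left(- \frac{1}{4} + O + n\right)$)
$\frac{\left(-2761 - 1171\right) \frac{1}{-928 + 2596}}{o{\left(-59,d{\left(-7 \right)} \right)}} = \frac{\left(-2761 - 1171\right) \frac{1}{-928 + 2596}}{\frac{67}{4} + \left(- \frac{128}{3}\right)^{2} - -3953 - - \frac{8608}{3} - - \frac{7552}{3}} = \frac{\left(-3932\right) \frac{1}{1668}}{\frac{67}{4} + \frac{16384}{9} + 3953 + \frac{8608}{3} + \frac{7552}{3}} = \frac{\left(-3932\right) \frac{1}{1668}}{\frac{402367}{36}} = \left(- \frac{983}{417}\right) \frac{36}{402367} = - \frac{11796}{55929013}$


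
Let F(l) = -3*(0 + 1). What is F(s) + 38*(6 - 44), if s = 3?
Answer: -1447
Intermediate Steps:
F(l) = -3 (F(l) = -3*1 = -3)
F(s) + 38*(6 - 44) = -3 + 38*(6 - 44) = -3 + 38*(-38) = -3 - 1444 = -1447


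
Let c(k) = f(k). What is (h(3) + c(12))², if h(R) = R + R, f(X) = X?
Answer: 324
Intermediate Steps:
c(k) = k
h(R) = 2*R
(h(3) + c(12))² = (2*3 + 12)² = (6 + 12)² = 18² = 324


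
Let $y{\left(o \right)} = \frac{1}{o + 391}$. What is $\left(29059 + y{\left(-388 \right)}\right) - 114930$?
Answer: $- \frac{257612}{3} \approx -85871.0$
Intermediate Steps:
$y{\left(o \right)} = \frac{1}{391 + o}$
$\left(29059 + y{\left(-388 \right)}\right) - 114930 = \left(29059 + \frac{1}{391 - 388}\right) - 114930 = \left(29059 + \frac{1}{3}\right) - 114930 = \frac{87178}{3} - 114930 = - \frac{257612}{3}$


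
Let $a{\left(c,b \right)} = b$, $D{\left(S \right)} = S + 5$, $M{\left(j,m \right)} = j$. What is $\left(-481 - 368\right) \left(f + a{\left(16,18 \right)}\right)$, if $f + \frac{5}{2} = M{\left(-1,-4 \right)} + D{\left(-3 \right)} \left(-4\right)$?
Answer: $- \frac{11037}{2} \approx -5518.5$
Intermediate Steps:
$D{\left(S \right)} = 5 + S$
$f = - \frac{23}{2}$ ($f = - \frac{5}{2} + \left(-1 + \left(5 - 3\right) \left(-4\right)\right) = - \frac{5}{2} + \left(-1 + 2 \left(-4\right)\right) = - \frac{5}{2} - 9 = - \frac{23}{2} \approx -11.5$)
$\left(-481 - 368\right) \left(f + a{\left(16,18 \right)}\right) = \left(-481 - 368\right) \left(- \frac{23}{2} + 18\right) = \left(-481 - 368\right) \frac{13}{2} = \left(-849\right) \frac{13}{2} = - \frac{11037}{2}$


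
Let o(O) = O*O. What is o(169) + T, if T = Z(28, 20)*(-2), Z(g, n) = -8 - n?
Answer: 28617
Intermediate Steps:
T = 56 (T = (-8 - 1*20)*(-2) = (-8 - 20)*(-2) = -28*(-2) = 56)
o(O) = O²
o(169) + T = 169² + 56 = 28561 + 56 = 28617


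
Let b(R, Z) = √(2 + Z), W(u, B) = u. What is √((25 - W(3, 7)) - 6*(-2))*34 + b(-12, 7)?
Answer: 3 + 34*√34 ≈ 201.25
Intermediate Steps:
√((25 - W(3, 7)) - 6*(-2))*34 + b(-12, 7) = √((25 - 1*3) - 6*(-2))*34 + √(2 + 7) = √((25 - 3) + 12)*34 + √9 = √(22 + 12)*34 + 3 = √34*34 + 3 = 34*√34 + 3 = 3 + 34*√34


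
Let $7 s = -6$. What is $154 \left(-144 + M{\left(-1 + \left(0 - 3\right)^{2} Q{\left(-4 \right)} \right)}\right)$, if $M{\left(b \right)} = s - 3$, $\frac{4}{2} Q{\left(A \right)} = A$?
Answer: $-22770$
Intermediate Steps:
$s = - \frac{6}{7}$ ($s = \frac{1}{7} \left(-6\right) = - \frac{6}{7} \approx -0.85714$)
$Q{\left(A \right)} = \frac{A}{2}$
$M{\left(b \right)} = - \frac{27}{7}$ ($M{\left(b \right)} = - \frac{6}{7} - 3 = - \frac{27}{7}$)
$154 \left(-144 + M{\left(-1 + \left(0 - 3\right)^{2} Q{\left(-4 \right)} \right)}\right) = 154 \left(-144 - \frac{27}{7}\right) = 154 \left(- \frac{1035}{7}\right) = -22770$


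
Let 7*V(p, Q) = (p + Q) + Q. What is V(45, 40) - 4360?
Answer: -30395/7 ≈ -4342.1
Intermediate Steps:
V(p, Q) = p/7 + 2*Q/7 (V(p, Q) = ((p + Q) + Q)/7 = ((Q + p) + Q)/7 = (p + 2*Q)/7 = p/7 + 2*Q/7)
V(45, 40) - 4360 = ((1/7)*45 + (2/7)*40) - 4360 = (45/7 + 80/7) - 4360 = 125/7 - 4360 = -30395/7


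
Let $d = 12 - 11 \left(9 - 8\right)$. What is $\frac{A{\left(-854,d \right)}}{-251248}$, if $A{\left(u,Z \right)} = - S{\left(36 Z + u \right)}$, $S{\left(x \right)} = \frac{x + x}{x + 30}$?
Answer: $\frac{409}{49495856} \approx 8.2633 \cdot 10^{-6}$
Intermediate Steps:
$d = 1$ ($d = 12 - 11 \left(9 - 8\right) = 12 - 11 = 1$)
$S{\left(x \right)} = \frac{2 x}{30 + x}$
$A{\left(u,Z \right)} = - \frac{2 \left(u + 36 Z\right)}{30 + u + 36 Z}$ ($A{\left(u,Z \right)} = - \frac{2 \left(36 Z + u\right)}{30 + \left(36 Z + u\right)} = - \frac{2 \left(u + 36 Z\right)}{30 + \left(u + 36 Z\right)} = - \frac{2 \left(u + 36 Z\right)}{30 + u + 36 Z}$)
$\frac{A{\left(-854,d \right)}}{-251248} = \frac{2 \frac{1}{30 - 854 + 36 \cdot 1} \left(\left(-1\right) \left(-854\right) - 36\right)}{-251248} = \frac{2 \left(854 - 36\right)}{30 - 854 + 36} \left(- \frac{1}{251248}\right) = 2 \frac{1}{-788} \cdot 818 \left(- \frac{1}{251248}\right) = 2 \left(- \frac{1}{788}\right) 818 \left(- \frac{1}{251248}\right) = \left(- \frac{409}{197}\right) \left(- \frac{1}{251248}\right) = \frac{409}{49495856}$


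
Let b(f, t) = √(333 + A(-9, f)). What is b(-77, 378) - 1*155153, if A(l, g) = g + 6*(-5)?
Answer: -155153 + √226 ≈ -1.5514e+5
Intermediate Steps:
A(l, g) = -30 + g (A(l, g) = g - 30 = -30 + g)
b(f, t) = √(303 + f) (b(f, t) = √(333 + (-30 + f)) = √(303 + f))
b(-77, 378) - 1*155153 = √(303 - 77) - 1*155153 = √226 - 155153 = -155153 + √226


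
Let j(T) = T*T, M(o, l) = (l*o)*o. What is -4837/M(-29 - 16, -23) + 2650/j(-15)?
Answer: 553387/46575 ≈ 11.882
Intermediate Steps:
M(o, l) = l*o²
j(T) = T²
-4837/M(-29 - 16, -23) + 2650/j(-15) = -4837*(-1/(23*(-29 - 16)²)) + 2650/((-15)²) = -4837/((-23*(-45)²)) + 2650/225 = -4837/((-23*2025)) + 2650*(1/225) = -4837/(-46575) + 106/9 = -4837*(-1/46575) + 106/9 = 4837/46575 + 106/9 = 553387/46575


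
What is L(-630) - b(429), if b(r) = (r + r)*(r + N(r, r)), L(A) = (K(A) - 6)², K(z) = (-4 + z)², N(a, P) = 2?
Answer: 161563432702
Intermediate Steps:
L(A) = (-6 + (-4 + A)²)² (L(A) = ((-4 + A)² - 6)² = (-6 + (-4 + A)²)²)
b(r) = 2*r*(2 + r) (b(r) = (r + r)*(r + 2) = (2*r)*(2 + r) = 2*r*(2 + r))
L(-630) - b(429) = (-6 + (-4 - 630)²)² - 2*429*(2 + 429) = (-6 + (-634)²)² - 2*429*431 = (-6 + 401956)² - 1*369798 = 401950² - 369798 = 161563802500 - 369798 = 161563432702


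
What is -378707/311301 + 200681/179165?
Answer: -5378843674/55774243665 ≈ -0.096440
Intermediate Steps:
-378707/311301 + 200681/179165 = -5378843674/55774243665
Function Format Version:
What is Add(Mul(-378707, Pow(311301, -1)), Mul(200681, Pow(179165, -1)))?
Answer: Rational(-5378843674, 55774243665) ≈ -0.096440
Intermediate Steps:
Add(Mul(-378707, Pow(311301, -1)), Mul(200681, Pow(179165, -1))) = Add(Mul(-378707, Rational(1, 311301)), Mul(200681, Rational(1, 179165))) = Add(Rational(-378707, 311301), Rational(200681, 179165)) = Rational(-5378843674, 55774243665)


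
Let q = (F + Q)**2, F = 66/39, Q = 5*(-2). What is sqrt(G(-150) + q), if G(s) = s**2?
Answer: 6*sqrt(105949)/13 ≈ 150.23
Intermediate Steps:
Q = -10
F = 22/13 (F = 66*(1/39) = 22/13 ≈ 1.6923)
q = 11664/169 (q = (22/13 - 10)**2 = (-108/13)**2 = 11664/169 ≈ 69.018)
sqrt(G(-150) + q) = sqrt((-150)**2 + 11664/169) = sqrt(22500 + 11664/169) = sqrt(3814164/169) = 6*sqrt(105949)/13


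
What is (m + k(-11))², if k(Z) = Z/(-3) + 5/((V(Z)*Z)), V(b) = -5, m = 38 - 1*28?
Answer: 206116/1089 ≈ 189.27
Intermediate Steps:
m = 10 (m = 38 - 28 = 10)
k(Z) = -1/Z - Z/3 (k(Z) = Z/(-3) + 5/((-5*Z)) = Z*(-⅓) + 5*(-1/(5*Z)) = -Z/3 - 1/Z = -1/Z - Z/3)
(m + k(-11))² = (10 + (-1/(-11) - ⅓*(-11)))² = (10 + (-1*(-1/11) + 11/3))² = (10 + (1/11 + 11/3))² = (10 + 124/33)² = (454/33)² = 206116/1089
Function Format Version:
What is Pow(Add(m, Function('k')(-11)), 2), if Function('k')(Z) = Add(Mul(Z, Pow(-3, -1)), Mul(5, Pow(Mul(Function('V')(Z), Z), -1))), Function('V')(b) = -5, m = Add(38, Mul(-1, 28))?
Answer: Rational(206116, 1089) ≈ 189.27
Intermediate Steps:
m = 10 (m = Add(38, -28) = 10)
Function('k')(Z) = Add(Mul(-1, Pow(Z, -1)), Mul(Rational(-1, 3), Z)) (Function('k')(Z) = Add(Mul(Z, Pow(-3, -1)), Mul(5, Pow(Mul(-5, Z), -1))) = Add(Mul(Z, Rational(-1, 3)), Mul(5, Mul(Rational(-1, 5), Pow(Z, -1)))) = Add(Mul(Rational(-1, 3), Z), Mul(-1, Pow(Z, -1))) = Add(Mul(-1, Pow(Z, -1)), Mul(Rational(-1, 3), Z)))
Pow(Add(m, Function('k')(-11)), 2) = Pow(Add(10, Add(Mul(-1, Pow(-11, -1)), Mul(Rational(-1, 3), -11))), 2) = Pow(Add(10, Add(Mul(-1, Rational(-1, 11)), Rational(11, 3))), 2) = Pow(Add(10, Add(Rational(1, 11), Rational(11, 3))), 2) = Pow(Add(10, Rational(124, 33)), 2) = Pow(Rational(454, 33), 2) = Rational(206116, 1089)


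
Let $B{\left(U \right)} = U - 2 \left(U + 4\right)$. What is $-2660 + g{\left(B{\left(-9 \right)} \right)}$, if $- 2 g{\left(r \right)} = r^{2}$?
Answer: $- \frac{5321}{2} \approx -2660.5$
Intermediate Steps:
$B{\left(U \right)} = -8 - U$ ($B{\left(U \right)} = U - 2 \left(4 + U\right) = U - \left(8 + 2 U\right) = -8 - U$)
$g{\left(r \right)} = - \frac{r^{2}}{2}$
$-2660 + g{\left(B{\left(-9 \right)} \right)} = -2660 - \frac{\left(-8 - -9\right)^{2}}{2} = -2660 - \frac{\left(-8 + 9\right)^{2}}{2} = -2660 - \frac{1^{2}}{2} = -2660 - \frac{1}{2} = - \frac{5321}{2}$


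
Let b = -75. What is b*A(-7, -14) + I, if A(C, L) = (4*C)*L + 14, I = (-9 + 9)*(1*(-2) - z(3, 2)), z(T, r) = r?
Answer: -30450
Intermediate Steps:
I = 0 (I = (-9 + 9)*(1*(-2) - 1*2) = 0*(-2 - 2) = 0*(-4) = 0)
A(C, L) = 14 + 4*C*L (A(C, L) = 4*C*L + 14 = 14 + 4*C*L)
b*A(-7, -14) + I = -75*(14 + 4*(-7)*(-14)) + 0 = -75*(14 + 392) + 0 = -75*406 + 0 = -30450 + 0 = -30450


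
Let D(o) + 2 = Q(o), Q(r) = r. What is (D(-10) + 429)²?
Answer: 173889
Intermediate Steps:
D(o) = -2 + o
(D(-10) + 429)² = ((-2 - 10) + 429)² = (-12 + 429)² = 417² = 173889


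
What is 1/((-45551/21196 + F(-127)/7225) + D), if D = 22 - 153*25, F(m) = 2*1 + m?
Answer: -6125644/23309094351 ≈ -0.00026280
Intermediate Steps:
F(m) = 2 + m
D = -3803 (D = 22 - 3825 = -3803)
1/((-45551/21196 + F(-127)/7225) + D) = 1/((-45551/21196 + (2 - 127)/7225) - 3803) = 1/((-45551*1/21196 - 125*1/7225) - 3803) = 1/((-45551/21196 - 5/289) - 3803) = 1/(-13270219/6125644 - 3803) = 1/(-23309094351/6125644) = -6125644/23309094351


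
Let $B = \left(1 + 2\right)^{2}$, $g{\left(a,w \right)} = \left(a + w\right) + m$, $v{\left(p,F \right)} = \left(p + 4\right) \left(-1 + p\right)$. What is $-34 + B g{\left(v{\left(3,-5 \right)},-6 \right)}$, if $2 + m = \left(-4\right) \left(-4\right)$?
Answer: $164$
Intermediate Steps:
$m = 14$ ($m = -2 - -16 = -2 + 16 = 14$)
$v{\left(p,F \right)} = \left(-1 + p\right) \left(4 + p\right)$ ($v{\left(p,F \right)} = \left(4 + p\right) \left(-1 + p\right) = \left(-1 + p\right) \left(4 + p\right)$)
$g{\left(a,w \right)} = 14 + a + w$ ($g{\left(a,w \right)} = \left(a + w\right) + 14 = 14 + a + w$)
$B = 9$ ($B = 3^{2} = 9$)
$-34 + B g{\left(v{\left(3,-5 \right)},-6 \right)} = -34 + 9 \left(14 + \left(-4 + 3^{2} + 3 \cdot 3\right) - 6\right) = -34 + 9 \left(14 + \left(-4 + 9 + 9\right) - 6\right) = -34 + 9 \left(14 + 14 - 6\right) = -34 + 9 \cdot 22 = -34 + 198 = 164$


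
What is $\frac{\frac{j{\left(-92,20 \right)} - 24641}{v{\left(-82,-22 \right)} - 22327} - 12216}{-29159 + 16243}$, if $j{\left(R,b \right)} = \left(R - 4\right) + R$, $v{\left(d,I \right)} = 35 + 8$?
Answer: $\frac{272196515}{287820144} \approx 0.94572$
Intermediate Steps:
$v{\left(d,I \right)} = 43$
$j{\left(R,b \right)} = -4 + 2 R$ ($j{\left(R,b \right)} = \left(-4 + R\right) + R = -4 + 2 R$)
$\frac{\frac{j{\left(-92,20 \right)} - 24641}{v{\left(-82,-22 \right)} - 22327} - 12216}{-29159 + 16243} = \frac{\frac{\left(-4 + 2 \left(-92\right)\right) - 24641}{43 - 22327} - 12216}{-29159 + 16243} = \frac{\frac{\left(-4 - 184\right) - 24641}{-22284} - 12216}{-12916} = \left(\left(-188 - 24641\right) \left(- \frac{1}{22284}\right) - 12216\right) \left(- \frac{1}{12916}\right) = \left(\left(-24829\right) \left(- \frac{1}{22284}\right) - 12216\right) \left(- \frac{1}{12916}\right) = \left(\frac{24829}{22284} - 12216\right) \left(- \frac{1}{12916}\right) = \left(- \frac{272196515}{22284}\right) \left(- \frac{1}{12916}\right) = \frac{272196515}{287820144}$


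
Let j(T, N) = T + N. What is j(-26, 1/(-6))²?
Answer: 24649/36 ≈ 684.69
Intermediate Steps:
j(T, N) = N + T
j(-26, 1/(-6))² = (1/(-6) - 26)² = (-⅙ - 26)² = (-157/6)² = 24649/36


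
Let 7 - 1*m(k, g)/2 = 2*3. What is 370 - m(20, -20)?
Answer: 368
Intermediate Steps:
m(k, g) = 2 (m(k, g) = 14 - 4*3 = 14 - 2*6 = 14 - 12 = 2)
370 - m(20, -20) = 370 - 1*2 = 370 - 2 = 368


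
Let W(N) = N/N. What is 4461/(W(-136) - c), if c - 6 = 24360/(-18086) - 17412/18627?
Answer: -250476170007/152628743 ≈ -1641.1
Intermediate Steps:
W(N) = 1
c = 208776730/56147987 (c = 6 + (24360/(-18086) - 17412/18627) = 6 + (24360*(-1/18086) - 17412*1/18627) = 6 + (-12180/9043 - 5804/6209) = 6 - 128111192/56147987 = 208776730/56147987 ≈ 3.7183)
4461/(W(-136) - c) = 4461/(1 - 1*208776730/56147987) = 4461/(1 - 208776730/56147987) = 4461/(-152628743/56147987) = 4461*(-56147987/152628743) = -250476170007/152628743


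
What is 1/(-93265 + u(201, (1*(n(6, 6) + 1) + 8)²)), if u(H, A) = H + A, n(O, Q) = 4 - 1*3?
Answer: -1/92964 ≈ -1.0757e-5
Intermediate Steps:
n(O, Q) = 1 (n(O, Q) = 4 - 3 = 1)
u(H, A) = A + H
1/(-93265 + u(201, (1*(n(6, 6) + 1) + 8)²)) = 1/(-93265 + ((1*(1 + 1) + 8)² + 201)) = 1/(-93265 + ((1*2 + 8)² + 201)) = 1/(-93265 + ((2 + 8)² + 201)) = 1/(-93265 + (10² + 201)) = 1/(-93265 + (100 + 201)) = 1/(-93265 + 301) = 1/(-92964) = -1/92964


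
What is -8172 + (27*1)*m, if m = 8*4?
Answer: -7308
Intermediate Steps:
m = 32
-8172 + (27*1)*m = -8172 + (27*1)*32 = -8172 + 27*32 = -8172 + 864 = -7308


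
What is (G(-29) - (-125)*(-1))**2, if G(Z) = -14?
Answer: 19321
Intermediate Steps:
(G(-29) - (-125)*(-1))**2 = (-14 - (-125)*(-1))**2 = (-14 - 25*5)**2 = (-14 - 125)**2 = (-139)**2 = 19321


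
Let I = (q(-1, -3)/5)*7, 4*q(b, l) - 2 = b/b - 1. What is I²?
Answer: 49/100 ≈ 0.49000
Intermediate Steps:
q(b, l) = ½ (q(b, l) = ½ + (b/b - 1)/4 = ½ + (1 - 1)/4 = ½ + (¼)*0 = ½ + 0 = ½)
I = 7/10 (I = ((½)/5)*7 = ((½)*(⅕))*7 = (⅒)*7 = 7/10 ≈ 0.70000)
I² = (7/10)² = 49/100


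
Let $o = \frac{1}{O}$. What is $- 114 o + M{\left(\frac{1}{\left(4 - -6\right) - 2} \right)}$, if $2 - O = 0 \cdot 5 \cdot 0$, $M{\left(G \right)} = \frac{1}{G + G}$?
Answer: $-53$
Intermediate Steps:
$M{\left(G \right)} = \frac{1}{2 G}$
$O = 2$ ($O = 2 - 0 \cdot 5 \cdot 0 = 2 - 0 \cdot 0 = 2 - 0 = 2 + 0 = 2$)
$o = \frac{1}{2} \approx 0.5$
$- 114 o + M{\left(\frac{1}{\left(4 - -6\right) - 2} \right)} = \left(-114\right) \frac{1}{2} + \frac{1}{2 \frac{1}{\left(4 - -6\right) - 2}} = -57 + \frac{1}{2 \frac{1}{\left(4 + 6\right) - 2}} = -57 + \frac{1}{2 \frac{1}{10 - 2}} = -57 + \frac{1}{2 \cdot \frac{1}{8}} = -57 + \frac{\frac{1}{\frac{1}{8}}}{2} = -57 + \frac{1}{2} \cdot 8 = -57 + 4 = -53$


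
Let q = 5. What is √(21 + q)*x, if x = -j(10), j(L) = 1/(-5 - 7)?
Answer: √26/12 ≈ 0.42492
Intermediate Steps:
j(L) = -1/12 (j(L) = 1/(-12) = -1/12)
x = 1/12 (x = -1*(-1/12) = 1/12 ≈ 0.083333)
√(21 + q)*x = √(21 + 5)*(1/12) = √26*(1/12) = √26/12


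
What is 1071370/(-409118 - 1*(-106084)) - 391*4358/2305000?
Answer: -746467779813/174623342500 ≈ -4.2747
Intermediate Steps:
1071370/(-409118 - 1*(-106084)) - 391*4358/2305000 = 1071370/(-409118 + 106084) - 1703978*1/2305000 = 1071370/(-303034) - 851989/1152500 = 1071370*(-1/303034) - 851989/1152500 = -535685/151517 - 851989/1152500 = -746467779813/174623342500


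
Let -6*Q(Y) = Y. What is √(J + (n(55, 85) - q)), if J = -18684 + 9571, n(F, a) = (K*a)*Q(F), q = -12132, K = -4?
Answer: √55221/3 ≈ 78.330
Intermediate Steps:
Q(Y) = -Y/6
n(F, a) = 2*F*a/3 (n(F, a) = (-4*a)*(-F/6) = 2*F*a/3)
J = -9113
√(J + (n(55, 85) - q)) = √(-9113 + ((⅔)*55*85 - 1*(-12132))) = √(-9113 + (9350/3 + 12132)) = √(-9113 + 45746/3) = √(18407/3) = √55221/3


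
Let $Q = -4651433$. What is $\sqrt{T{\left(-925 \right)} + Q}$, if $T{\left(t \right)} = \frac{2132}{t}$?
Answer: $\frac{i \sqrt{159195373309}}{185} \approx 2156.7 i$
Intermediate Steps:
$\sqrt{T{\left(-925 \right)} + Q} = \sqrt{\frac{2132}{-925} - 4651433} = \sqrt{2132 \left(- \frac{1}{925}\right) - 4651433} = \sqrt{- \frac{2132}{925} - 4651433} = \sqrt{- \frac{4302577657}{925}} = \frac{i \sqrt{159195373309}}{185}$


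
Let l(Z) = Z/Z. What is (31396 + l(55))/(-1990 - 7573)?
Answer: -31397/9563 ≈ -3.2832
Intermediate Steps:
l(Z) = 1
(31396 + l(55))/(-1990 - 7573) = (31396 + 1)/(-1990 - 7573) = 31397/(-9563) = 31397*(-1/9563) = -31397/9563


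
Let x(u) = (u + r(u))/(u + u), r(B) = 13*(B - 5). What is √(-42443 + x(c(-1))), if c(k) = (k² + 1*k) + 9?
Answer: I*√1527826/6 ≈ 206.01*I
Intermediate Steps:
r(B) = -65 + 13*B (r(B) = 13*(-5 + B) = -65 + 13*B)
c(k) = 9 + k + k² (c(k) = (k² + k) + 9 = (k + k²) + 9 = 9 + k + k²)
x(u) = (-65 + 14*u)/(2*u) (x(u) = (u + (-65 + 13*u))/(u + u) = (-65 + 14*u)/((2*u)) = (-65 + 14*u)*(1/(2*u)) = (-65 + 14*u)/(2*u))
√(-42443 + x(c(-1))) = √(-42443 + (7 - 65/(2*(9 - 1 + (-1)²)))) = √(-42443 + (7 - 65/(2*(9 - 1 + 1)))) = √(-42443 + (7 - 65/2/9)) = √(-42443 + (7 - 65/2*⅑)) = √(-42443 + (7 - 65/18)) = √(-42443 + 61/18) = √(-763913/18) = I*√1527826/6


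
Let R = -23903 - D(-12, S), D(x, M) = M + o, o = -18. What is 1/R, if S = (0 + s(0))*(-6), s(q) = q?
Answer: -1/23885 ≈ -4.1867e-5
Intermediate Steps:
S = 0 (S = (0 + 0)*(-6) = 0*(-6) = 0)
D(x, M) = -18 + M (D(x, M) = M - 18 = -18 + M)
R = -23885 (R = -23903 - (-18 + 0) = -23903 - 1*(-18) = -23903 + 18 = -23885)
1/R = 1/(-23885) = -1/23885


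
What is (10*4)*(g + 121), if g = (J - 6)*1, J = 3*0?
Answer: 4600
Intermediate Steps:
J = 0
g = -6 (g = (0 - 6)*1 = -6*1 = -6)
(10*4)*(g + 121) = (10*4)*(-6 + 121) = 40*115 = 4600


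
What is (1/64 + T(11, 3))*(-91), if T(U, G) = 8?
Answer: -46683/64 ≈ -729.42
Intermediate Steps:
(1/64 + T(11, 3))*(-91) = (1/64 + 8)*(-91) = (513/64)*(-91) = -46683/64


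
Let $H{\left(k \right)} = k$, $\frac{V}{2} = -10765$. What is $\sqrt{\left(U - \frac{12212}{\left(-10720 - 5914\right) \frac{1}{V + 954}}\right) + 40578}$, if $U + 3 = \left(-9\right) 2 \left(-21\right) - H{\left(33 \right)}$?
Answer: $\frac{2 \sqrt{446403713782}}{8317} \approx 160.67$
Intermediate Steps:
$V = -21530$ ($V = 2 \left(-10765\right) = -21530$)
$U = 342$ ($U = -3 - \left(33 - \left(-9\right) 2 \left(-21\right)\right) = -3 - -345 = -3 + \left(378 - 33\right) = -3 + 345 = 342$)
$\sqrt{\left(U - \frac{12212}{\left(-10720 - 5914\right) \frac{1}{V + 954}}\right) + 40578} = \sqrt{\left(342 - \frac{12212}{\left(-10720 - 5914\right) \frac{1}{-21530 + 954}}\right) + 40578} = \sqrt{\left(342 - \frac{12212}{\left(-16634\right) \frac{1}{-20576}}\right) + 40578} = \sqrt{\left(342 - \frac{12212}{\left(-16634\right) \left(- \frac{1}{20576}\right)}\right) + 40578} = \sqrt{\left(342 - \frac{12212}{\frac{8317}{10288}}\right) + 40578} = \sqrt{\left(342 - \frac{125637056}{8317}\right) + 40578} = \sqrt{- \frac{122792642}{8317} + 40578} = \sqrt{\frac{214694584}{8317}} = \frac{2 \sqrt{446403713782}}{8317}$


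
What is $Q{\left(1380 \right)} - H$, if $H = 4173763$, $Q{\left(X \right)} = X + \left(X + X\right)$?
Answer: $-4169623$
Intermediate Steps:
$Q{\left(X \right)} = 3 X$ ($Q{\left(X \right)} = X + 2 X = 3 X$)
$Q{\left(1380 \right)} - H = 3 \cdot 1380 - 4173763 = 4140 - 4173763 = -4169623$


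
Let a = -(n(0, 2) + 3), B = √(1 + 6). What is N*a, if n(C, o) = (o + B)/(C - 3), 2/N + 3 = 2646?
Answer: -14/7929 + 2*√7/7929 ≈ -0.0010983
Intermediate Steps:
N = 2/2643 (N = 2/(-3 + 2646) = 2/2643 ≈ 0.00075672)
B = √7 ≈ 2.6458
n(C, o) = (o + √7)/(-3 + C) (n(C, o) = (o + √7)/(C - 3) = (o + √7)/(-3 + C))
a = -7/3 + √7/3 (a = -((2 + √7)/(-3 + 0) + 3) = -((2 + √7)/(-3) + 3) = -(-(2 + √7)/3 + 3) = -((-⅔ - √7/3) + 3) = -(7/3 - √7/3) = -7/3 + √7/3 ≈ -1.4514)
N*a = 2*(-7/3 + √7/3)/2643 = -14/7929 + 2*√7/7929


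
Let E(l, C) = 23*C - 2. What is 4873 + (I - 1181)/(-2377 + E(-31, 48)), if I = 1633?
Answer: 6212623/1275 ≈ 4872.6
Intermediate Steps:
E(l, C) = -2 + 23*C
4873 + (I - 1181)/(-2377 + E(-31, 48)) = 4873 + (1633 - 1181)/(-2377 + (-2 + 23*48)) = 4873 + 452/(-2377 + (-2 + 1104)) = 4873 + 452/(-2377 + 1102) = 4873 + 452/(-1275) = 4873 + 452*(-1/1275) = 4873 - 452/1275 = 6212623/1275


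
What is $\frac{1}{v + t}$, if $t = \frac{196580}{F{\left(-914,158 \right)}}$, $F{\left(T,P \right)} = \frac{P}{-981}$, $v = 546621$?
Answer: $- \frac{79}{53239431} \approx -1.4839 \cdot 10^{-6}$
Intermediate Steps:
$F{\left(T,P \right)} = - \frac{P}{981}$ ($F{\left(T,P \right)} = P \left(- \frac{1}{981}\right) = - \frac{P}{981}$)
$t = - \frac{96422490}{79}$ ($t = \frac{196580}{\left(- \frac{1}{981}\right) 158} = \frac{196580}{- \frac{158}{981}} = 196580 \left(- \frac{981}{158}\right) = - \frac{96422490}{79} \approx -1.2205 \cdot 10^{6}$)
$\frac{1}{v + t} = \frac{1}{546621 - \frac{96422490}{79}} = \frac{1}{- \frac{53239431}{79}} = - \frac{79}{53239431}$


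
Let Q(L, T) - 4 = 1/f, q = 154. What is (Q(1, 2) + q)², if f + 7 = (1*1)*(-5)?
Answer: 3591025/144 ≈ 24938.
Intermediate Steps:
f = -12 (f = -7 + (1*1)*(-5) = -7 + 1*(-5) = -7 - 5 = -12)
Q(L, T) = 47/12 (Q(L, T) = 4 + 1/(-12) = 4 - 1/12 = 47/12)
(Q(1, 2) + q)² = (47/12 + 154)² = (1895/12)² = 3591025/144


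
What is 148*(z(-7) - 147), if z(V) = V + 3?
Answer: -22348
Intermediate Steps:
z(V) = 3 + V
148*(z(-7) - 147) = 148*((3 - 7) - 147) = 148*(-4 - 147) = 148*(-151) = -22348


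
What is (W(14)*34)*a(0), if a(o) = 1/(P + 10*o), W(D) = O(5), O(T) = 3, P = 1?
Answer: 102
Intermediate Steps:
W(D) = 3
a(o) = 1/(1 + 10*o)
(W(14)*34)*a(0) = (3*34)/(1 + 10*0) = 102/(1 + 0) = 102/1 = 102*1 = 102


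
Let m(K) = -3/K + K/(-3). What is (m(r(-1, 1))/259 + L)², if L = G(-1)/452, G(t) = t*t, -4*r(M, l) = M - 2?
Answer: 690561/3426229156 ≈ 0.00020155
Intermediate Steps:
r(M, l) = ½ - M/4 (r(M, l) = -(M - 2)/4 = -(-2 + M)/4 = ½ - M/4)
m(K) = -3/K - K/3 (m(K) = -3/K + K*(-⅓) = -3/K - K/3)
G(t) = t²
L = 1/452 (L = (-1)²/452 = 1*(1/452) = 1/452 ≈ 0.0022124)
(m(r(-1, 1))/259 + L)² = ((-3/(½ - ¼*(-1)) - (½ - ¼*(-1))/3)/259 + 1/452)² = ((-3/(½ + ¼) - (½ + ¼)/3)*(1/259) + 1/452)² = ((-3/¾ - ⅓*¾)*(1/259) + 1/452)² = ((-3*4/3 - ¼)*(1/259) + 1/452)² = ((-4 - ¼)*(1/259) + 1/452)² = (-17/4*1/259 + 1/452)² = (-17/1036 + 1/452)² = (-831/58534)² = 690561/3426229156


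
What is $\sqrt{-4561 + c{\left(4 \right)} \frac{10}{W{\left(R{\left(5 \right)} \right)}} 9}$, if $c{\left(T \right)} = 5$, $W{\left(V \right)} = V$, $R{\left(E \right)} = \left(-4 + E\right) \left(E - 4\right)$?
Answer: $i \sqrt{4111} \approx 64.117 i$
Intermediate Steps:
$R{\left(E \right)} = \left(-4 + E\right)^{2}$ ($R{\left(E \right)} = \left(-4 + E\right) \left(-4 + E\right) = \left(-4 + E\right)^{2}$)
$\sqrt{-4561 + c{\left(4 \right)} \frac{10}{W{\left(R{\left(5 \right)} \right)}} 9} = \sqrt{-4561 + 5 \frac{10}{\left(-4 + 5\right)^{2}} \cdot 9} = \sqrt{-4561 + 5 \frac{10}{1^{2}} \cdot 9} = \sqrt{-4561 + 5 \cdot \frac{10}{1} \cdot 9} = \sqrt{-4561 + 5 \cdot 10 \cdot 1 \cdot 9} = \sqrt{-4561 + 5 \cdot 10 \cdot 9} = \sqrt{-4561 + 50 \cdot 9} = \sqrt{-4561 + 450} = \sqrt{-4111} = i \sqrt{4111}$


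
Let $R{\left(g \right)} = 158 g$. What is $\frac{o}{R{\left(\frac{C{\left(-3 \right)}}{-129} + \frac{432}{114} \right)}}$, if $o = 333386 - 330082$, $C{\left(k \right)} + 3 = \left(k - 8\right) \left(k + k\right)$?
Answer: $\frac{1349684}{213063} \approx 6.3347$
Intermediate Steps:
$C{\left(k \right)} = -3 + 2 k \left(-8 + k\right)$ ($C{\left(k \right)} = -3 + \left(k - 8\right) \left(k + k\right) = -3 + \left(-8 + k\right) 2 k = -3 + 2 k \left(-8 + k\right)$)
$o = 3304$
$\frac{o}{R{\left(\frac{C{\left(-3 \right)}}{-129} + \frac{432}{114} \right)}} = \frac{3304}{158 \left(\frac{-3 - -48 + 2 \left(-3\right)^{2}}{-129} + \frac{432}{114}\right)} = \frac{3304}{158 \left(\left(-3 + 48 + 2 \cdot 9\right) \left(- \frac{1}{129}\right) + 432 \cdot \frac{1}{114}\right)} = \frac{3304}{158 \left(\left(-3 + 48 + 18\right) \left(- \frac{1}{129}\right) + \frac{72}{19}\right)} = \frac{3304}{158 \left(63 \left(- \frac{1}{129}\right) + \frac{72}{19}\right)} = \frac{3304}{158 \left(- \frac{21}{43} + \frac{72}{19}\right)} = \frac{3304}{158 \cdot \frac{2697}{817}} = \frac{3304}{\frac{426126}{817}} = 3304 \cdot \frac{817}{426126} = \frac{1349684}{213063}$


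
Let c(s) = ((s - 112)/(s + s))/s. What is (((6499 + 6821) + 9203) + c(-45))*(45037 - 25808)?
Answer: 1754030787397/4050 ≈ 4.3309e+8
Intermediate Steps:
c(s) = (-112 + s)/(2*s²) (c(s) = ((-112 + s)/((2*s)))/s = ((-112 + s)*(1/(2*s)))/s = ((-112 + s)/(2*s))/s = (-112 + s)/(2*s²))
(((6499 + 6821) + 9203) + c(-45))*(45037 - 25808) = (((6499 + 6821) + 9203) + (½)*(-112 - 45)/(-45)²)*(45037 - 25808) = ((13320 + 9203) + (½)*(1/2025)*(-157))*19229 = (22523 - 157/4050)*19229 = (91217993/4050)*19229 = 1754030787397/4050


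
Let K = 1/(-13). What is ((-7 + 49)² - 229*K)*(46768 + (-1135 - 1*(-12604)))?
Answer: 1348827157/13 ≈ 1.0376e+8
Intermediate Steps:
K = -1/13 ≈ -0.076923
((-7 + 49)² - 229*K)*(46768 + (-1135 - 1*(-12604))) = ((-7 + 49)² - 229*(-1/13))*(46768 + (-1135 - 1*(-12604))) = (42² + 229/13)*(46768 + (-1135 + 12604)) = (1764 + 229/13)*(46768 + 11469) = (23161/13)*58237 = 1348827157/13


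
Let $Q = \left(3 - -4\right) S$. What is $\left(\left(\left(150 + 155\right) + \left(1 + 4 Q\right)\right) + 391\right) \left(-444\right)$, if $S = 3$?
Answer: $-346764$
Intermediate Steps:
$Q = 21$ ($Q = \left(3 - -4\right) 3 = \left(3 + 4\right) 3 = 7 \cdot 3 = 21$)
$\left(\left(\left(150 + 155\right) + \left(1 + 4 Q\right)\right) + 391\right) \left(-444\right) = \left(\left(\left(150 + 155\right) + \left(1 + 4 \cdot 21\right)\right) + 391\right) \left(-444\right) = \left(\left(305 + \left(1 + 84\right)\right) + 391\right) \left(-444\right) = \left(\left(305 + 85\right) + 391\right) \left(-444\right) = \left(390 + 391\right) \left(-444\right) = 781 \left(-444\right) = -346764$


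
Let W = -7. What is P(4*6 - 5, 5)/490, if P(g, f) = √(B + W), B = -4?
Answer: I*√11/490 ≈ 0.0067686*I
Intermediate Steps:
P(g, f) = I*√11 (P(g, f) = √(-4 - 7) = √(-11) = I*√11)
P(4*6 - 5, 5)/490 = (I*√11)/490 = (I*√11)*(1/490) = I*√11/490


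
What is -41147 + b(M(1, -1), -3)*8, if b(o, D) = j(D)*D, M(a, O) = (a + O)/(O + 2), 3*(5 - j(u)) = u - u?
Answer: -41267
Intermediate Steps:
j(u) = 5 (j(u) = 5 - (u - u)/3 = 5 - ⅓*0 = 5 + 0 = 5)
M(a, O) = (O + a)/(2 + O)
b(o, D) = 5*D
-41147 + b(M(1, -1), -3)*8 = -41147 + (5*(-3))*8 = -41147 - 15*8 = -41147 - 120 = -41267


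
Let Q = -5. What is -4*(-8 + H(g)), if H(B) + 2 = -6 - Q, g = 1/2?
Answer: 44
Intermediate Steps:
g = ½ ≈ 0.50000
H(B) = -3 (H(B) = -2 + (-6 - 1*(-5)) = -2 + (-6 + 5) = -2 - 1 = -3)
-4*(-8 + H(g)) = -4*(-8 - 3) = -4*(-11) = 44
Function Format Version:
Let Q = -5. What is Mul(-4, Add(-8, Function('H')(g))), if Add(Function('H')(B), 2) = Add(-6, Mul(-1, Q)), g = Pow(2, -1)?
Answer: 44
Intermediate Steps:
g = Rational(1, 2) ≈ 0.50000
Function('H')(B) = -3 (Function('H')(B) = Add(-2, Add(-6, Mul(-1, -5))) = Add(-2, Add(-6, 5)) = Add(-2, -1) = -3)
Mul(-4, Add(-8, Function('H')(g))) = Mul(-4, Add(-8, -3)) = Mul(-4, -11) = 44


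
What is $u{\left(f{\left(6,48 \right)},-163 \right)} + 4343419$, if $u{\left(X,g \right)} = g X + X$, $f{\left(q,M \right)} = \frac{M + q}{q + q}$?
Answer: $4342690$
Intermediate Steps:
$f{\left(q,M \right)} = \frac{M + q}{2 q}$
$u{\left(X,g \right)} = X + X g$ ($u{\left(X,g \right)} = X g + X = X + X g$)
$u{\left(f{\left(6,48 \right)},-163 \right)} + 4343419 = \frac{48 + 6}{2 \cdot 6} \left(1 - 163\right) + 4343419 = \frac{1}{2} \cdot \frac{1}{6} \cdot 54 \left(-162\right) + 4343419 = \frac{9}{2} \left(-162\right) + 4343419 = -729 + 4343419 = 4342690$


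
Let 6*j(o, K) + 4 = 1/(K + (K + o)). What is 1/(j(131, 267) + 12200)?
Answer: 3990/48675341 ≈ 8.1972e-5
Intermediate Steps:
j(o, K) = -⅔ + 1/(6*(o + 2*K)) (j(o, K) = -⅔ + 1/(6*(K + (K + o))) = -⅔ + 1/(6*(o + 2*K)))
1/(j(131, 267) + 12200) = 1/((1 - 8*267 - 4*131)/(6*(131 + 2*267)) + 12200) = 1/((1 - 2136 - 524)/(6*(131 + 534)) + 12200) = 1/((⅙)*(-2659)/665 + 12200) = 1/((⅙)*(1/665)*(-2659) + 12200) = 1/(-2659/3990 + 12200) = 1/(48675341/3990) = 3990/48675341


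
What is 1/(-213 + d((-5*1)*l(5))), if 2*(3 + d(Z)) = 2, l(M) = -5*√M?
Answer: -1/215 ≈ -0.0046512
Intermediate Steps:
d(Z) = -2 (d(Z) = -3 + (½)*2 = -3 + 1 = -2)
1/(-213 + d((-5*1)*l(5))) = 1/(-213 - 2) = 1/(-215) = -1/215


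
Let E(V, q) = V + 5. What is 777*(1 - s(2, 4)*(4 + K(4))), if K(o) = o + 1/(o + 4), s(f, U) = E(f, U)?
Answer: -347319/8 ≈ -43415.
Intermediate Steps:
E(V, q) = 5 + V
s(f, U) = 5 + f
K(o) = o + 1/(4 + o)
777*(1 - s(2, 4)*(4 + K(4))) = 777*(1 - (5 + 2)*(4 + (1 + 4**2 + 4*4)/(4 + 4))) = 777*(1 - 7*(4 + (1 + 16 + 16)/8)) = 777*(1 - 7*(4 + (1/8)*33)) = 777*(1 - 7*(4 + 33/8)) = 777*(1 - 7*65/8) = 777*(1 - 1*455/8) = 777*(1 - 455/8) = 777*(-447/8) = -347319/8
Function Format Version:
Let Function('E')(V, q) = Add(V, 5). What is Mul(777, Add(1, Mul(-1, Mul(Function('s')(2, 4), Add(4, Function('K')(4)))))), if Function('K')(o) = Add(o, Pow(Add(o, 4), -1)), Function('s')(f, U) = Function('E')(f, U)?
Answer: Rational(-347319, 8) ≈ -43415.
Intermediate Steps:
Function('E')(V, q) = Add(5, V)
Function('s')(f, U) = Add(5, f)
Function('K')(o) = Add(o, Pow(Add(4, o), -1))
Mul(777, Add(1, Mul(-1, Mul(Function('s')(2, 4), Add(4, Function('K')(4)))))) = Mul(777, Add(1, Mul(-1, Mul(Add(5, 2), Add(4, Mul(Pow(Add(4, 4), -1), Add(1, Pow(4, 2), Mul(4, 4)))))))) = Mul(777, Add(1, Mul(-1, Mul(7, Add(4, Mul(Pow(8, -1), Add(1, 16, 16))))))) = Mul(777, Add(1, Mul(-1, Mul(7, Add(4, Mul(Rational(1, 8), 33)))))) = Mul(777, Add(1, Mul(-1, Mul(7, Add(4, Rational(33, 8)))))) = Mul(777, Add(1, Mul(-1, Mul(7, Rational(65, 8))))) = Mul(777, Add(1, Mul(-1, Rational(455, 8)))) = Mul(777, Add(1, Rational(-455, 8))) = Mul(777, Rational(-447, 8)) = Rational(-347319, 8)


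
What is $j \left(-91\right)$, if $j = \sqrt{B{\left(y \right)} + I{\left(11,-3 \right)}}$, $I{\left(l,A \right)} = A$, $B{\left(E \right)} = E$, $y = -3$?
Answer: $- 91 i \sqrt{6} \approx - 222.9 i$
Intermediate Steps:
$j = i \sqrt{6}$ ($j = \sqrt{-3 - 3} = \sqrt{-6} = i \sqrt{6} \approx 2.4495 i$)
$j \left(-91\right) = i \sqrt{6} \left(-91\right) = - 91 i \sqrt{6}$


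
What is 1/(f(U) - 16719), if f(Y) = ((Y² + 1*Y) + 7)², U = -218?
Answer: 1/2238503250 ≈ 4.4673e-10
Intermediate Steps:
f(Y) = (7 + Y + Y²)² (f(Y) = ((Y² + Y) + 7)² = ((Y + Y²) + 7)² = (7 + Y + Y²)²)
1/(f(U) - 16719) = 1/((7 - 218 + (-218)²)² - 16719) = 1/((7 - 218 + 47524)² - 16719) = 1/(47313² - 16719) = 1/(2238519969 - 16719) = 1/2238503250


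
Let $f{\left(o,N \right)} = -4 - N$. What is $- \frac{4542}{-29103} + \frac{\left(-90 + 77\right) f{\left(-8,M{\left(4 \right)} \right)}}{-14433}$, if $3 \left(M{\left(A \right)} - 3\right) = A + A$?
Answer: $\frac{61897409}{420043599} \approx 0.14736$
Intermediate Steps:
$M{\left(A \right)} = 3 + \frac{2 A}{3}$ ($M{\left(A \right)} = 3 + \frac{A + A}{3} = 3 + \frac{2 A}{3}$)
$- \frac{4542}{-29103} + \frac{\left(-90 + 77\right) f{\left(-8,M{\left(4 \right)} \right)}}{-14433} = - \frac{4542}{-29103} + \frac{\left(-90 + 77\right) \left(-4 - \left(3 + \frac{2}{3} \cdot 4\right)\right)}{-14433} = \left(-4542\right) \left(- \frac{1}{29103}\right) + - 13 \left(-4 - \left(3 + \frac{8}{3}\right)\right) \left(- \frac{1}{14433}\right) = \frac{1514}{9701} + - 13 \left(-4 - \frac{17}{3}\right) \left(- \frac{1}{14433}\right) = \frac{1514}{9701} + \left(-13\right) \left(- \frac{29}{3}\right) \left(- \frac{1}{14433}\right) = \frac{1514}{9701} + \frac{377}{3} \left(- \frac{1}{14433}\right) = \frac{1514}{9701} - \frac{377}{43299} = \frac{61897409}{420043599}$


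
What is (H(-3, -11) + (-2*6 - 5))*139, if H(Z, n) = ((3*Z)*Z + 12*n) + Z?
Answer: -17375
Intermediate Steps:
H(Z, n) = Z + 3*Z² + 12*n (H(Z, n) = (3*Z² + 12*n) + Z = Z + 3*Z² + 12*n)
(H(-3, -11) + (-2*6 - 5))*139 = ((-3 + 3*(-3)² + 12*(-11)) + (-2*6 - 5))*139 = ((-3 + 3*9 - 132) + (-12 - 5))*139 = ((-3 + 27 - 132) - 17)*139 = (-108 - 17)*139 = -125*139 = -17375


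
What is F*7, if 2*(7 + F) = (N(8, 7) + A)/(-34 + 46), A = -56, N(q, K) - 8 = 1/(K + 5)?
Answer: -18137/288 ≈ -62.976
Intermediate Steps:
N(q, K) = 8 + 1/(5 + K) (N(q, K) = 8 + 1/(K + 5) = 8 + 1/(5 + K))
F = -2591/288 (F = -7 + (((41 + 8*7)/(5 + 7) - 56)/(-34 + 46))/2 = -7 + (((41 + 56)/12 - 56)/12)/2 = -7 + (((1/12)*97 - 56)*(1/12))/2 = -7 + ((97/12 - 56)*(1/12))/2 = -7 + (-575/12*1/12)/2 = -7 + (½)*(-575/144) = -7 - 575/288 = -2591/288 ≈ -8.9965)
F*7 = -2591/288*7 = -18137/288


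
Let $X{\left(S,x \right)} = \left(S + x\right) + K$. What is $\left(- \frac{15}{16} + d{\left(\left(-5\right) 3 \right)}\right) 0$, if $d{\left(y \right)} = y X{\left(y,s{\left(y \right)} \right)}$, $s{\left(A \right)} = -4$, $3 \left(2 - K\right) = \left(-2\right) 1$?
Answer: $0$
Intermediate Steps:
$K = \frac{8}{3}$ ($K = 2 - \frac{\left(-2\right) 1}{3} = 2 - - \frac{2}{3} = 2 + \frac{2}{3} = \frac{8}{3} \approx 2.6667$)
$X{\left(S,x \right)} = \frac{8}{3} + S + x$ ($X{\left(S,x \right)} = \left(S + x\right) + \frac{8}{3} = \frac{8}{3} + S + x$)
$d{\left(y \right)} = y \left(- \frac{4}{3} + y\right)$ ($d{\left(y \right)} = y \left(\frac{8}{3} + y - 4\right) = y \left(- \frac{4}{3} + y\right)$)
$\left(- \frac{15}{16} + d{\left(\left(-5\right) 3 \right)}\right) 0 = \left(- \frac{15}{16} + \frac{\left(-5\right) 3 \left(-4 + 3 \left(\left(-5\right) 3\right)\right)}{3}\right) 0 = \left(\left(-15\right) \frac{1}{16} + \frac{1}{3} \left(-15\right) \left(-4 + 3 \left(-15\right)\right)\right) 0 = \left(- \frac{15}{16} + \frac{1}{3} \left(-15\right) \left(-4 - 45\right)\right) 0 = \left(- \frac{15}{16} + \frac{1}{3} \left(-15\right) \left(-49\right)\right) 0 = \left(- \frac{15}{16} + 245\right) 0 = \frac{3905}{16} \cdot 0 = 0$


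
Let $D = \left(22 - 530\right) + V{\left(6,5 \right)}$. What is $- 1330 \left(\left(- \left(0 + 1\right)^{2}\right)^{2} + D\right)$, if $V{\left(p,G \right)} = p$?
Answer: $666330$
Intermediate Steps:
$D = -502$ ($D = \left(22 - 530\right) + 6 = -508 + 6 = -502$)
$- 1330 \left(\left(- \left(0 + 1\right)^{2}\right)^{2} + D\right) = - 1330 \left(\left(- \left(0 + 1\right)^{2}\right)^{2} - 502\right) = - 1330 \left(\left(- 1^{2}\right)^{2} - 502\right) = - 1330 \left(\left(\left(-1\right) 1\right)^{2} - 502\right) = - 1330 \left(\left(-1\right)^{2} - 502\right) = - 1330 \left(1 - 502\right) = \left(-1330\right) \left(-501\right) = 666330$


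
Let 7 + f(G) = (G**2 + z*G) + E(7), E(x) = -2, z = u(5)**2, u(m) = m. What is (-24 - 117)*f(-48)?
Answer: -154395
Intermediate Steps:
z = 25 (z = 5**2 = 25)
f(G) = -9 + G**2 + 25*G (f(G) = -7 + ((G**2 + 25*G) - 2) = -7 + (-2 + G**2 + 25*G) = -9 + G**2 + 25*G)
(-24 - 117)*f(-48) = (-24 - 117)*(-9 + (-48)**2 + 25*(-48)) = -141*(-9 + 2304 - 1200) = -141*1095 = -154395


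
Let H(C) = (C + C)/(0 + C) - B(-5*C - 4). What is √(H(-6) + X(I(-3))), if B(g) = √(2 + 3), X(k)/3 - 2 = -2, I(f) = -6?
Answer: √(2 - √5) ≈ 0.48587*I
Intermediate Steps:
X(k) = 0 (X(k) = 6 + 3*(-2) = 6 - 6 = 0)
B(g) = √5
H(C) = 2 - √5 (H(C) = (C + C)/(0 + C) - √5 = (2*C)/C - √5 = 2 - √5)
√(H(-6) + X(I(-3))) = √((2 - √5) + 0) = √(2 - √5)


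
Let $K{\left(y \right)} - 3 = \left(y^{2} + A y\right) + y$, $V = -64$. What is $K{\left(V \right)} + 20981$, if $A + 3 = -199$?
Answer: $37944$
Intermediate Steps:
$A = -202$ ($A = -3 - 199 = -202$)
$K{\left(y \right)} = 3 + y^{2} - 201 y$ ($K{\left(y \right)} = 3 + \left(\left(y^{2} - 202 y\right) + y\right) = 3 + \left(y^{2} - 201 y\right) = 3 + y^{2} - 201 y$)
$K{\left(V \right)} + 20981 = \left(3 + \left(-64\right)^{2} - -12864\right) + 20981 = \left(3 + 4096 + 12864\right) + 20981 = 16963 + 20981 = 37944$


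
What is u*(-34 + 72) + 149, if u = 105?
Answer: 4139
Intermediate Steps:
u*(-34 + 72) + 149 = 105*(-34 + 72) + 149 = 105*38 + 149 = 3990 + 149 = 4139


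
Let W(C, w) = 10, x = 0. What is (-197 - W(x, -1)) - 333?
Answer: -540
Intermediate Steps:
(-197 - W(x, -1)) - 333 = (-197 - 1*10) - 333 = (-197 - 10) - 333 = -207 - 333 = -540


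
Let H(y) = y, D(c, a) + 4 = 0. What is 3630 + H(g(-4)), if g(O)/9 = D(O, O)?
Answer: 3594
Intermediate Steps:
D(c, a) = -4 (D(c, a) = -4 + 0 = -4)
g(O) = -36 (g(O) = 9*(-4) = -36)
3630 + H(g(-4)) = 3630 - 36 = 3594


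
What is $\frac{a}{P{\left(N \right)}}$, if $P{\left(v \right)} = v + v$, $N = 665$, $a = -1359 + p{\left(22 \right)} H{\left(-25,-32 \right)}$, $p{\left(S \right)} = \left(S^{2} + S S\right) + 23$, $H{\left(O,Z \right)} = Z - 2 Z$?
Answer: $\frac{30353}{1330} \approx 22.822$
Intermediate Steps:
$H{\left(O,Z \right)} = - Z$
$p{\left(S \right)} = 23 + 2 S^{2}$ ($p{\left(S \right)} = \left(S^{2} + S^{2}\right) + 23 = 2 S^{2} + 23 = 23 + 2 S^{2}$)
$a = 30353$ ($a = -1359 + \left(23 + 2 \cdot 22^{2}\right) \left(\left(-1\right) \left(-32\right)\right) = -1359 + \left(23 + 2 \cdot 484\right) 32 = -1359 + \left(23 + 968\right) 32 = -1359 + 991 \cdot 32 = -1359 + 31712 = 30353$)
$P{\left(v \right)} = 2 v$
$\frac{a}{P{\left(N \right)}} = \frac{30353}{2 \cdot 665} = \frac{30353}{1330}$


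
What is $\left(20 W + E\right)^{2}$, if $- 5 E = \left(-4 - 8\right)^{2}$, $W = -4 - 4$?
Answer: $\frac{891136}{25} \approx 35645.0$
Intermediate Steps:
$W = -8$
$E = - \frac{144}{5}$ ($E = - \frac{\left(-4 - 8\right)^{2}}{5} = - \frac{\left(-12\right)^{2}}{5} = \left(- \frac{1}{5}\right) 144 = - \frac{144}{5} \approx -28.8$)
$\left(20 W + E\right)^{2} = \left(20 \left(-8\right) - \frac{144}{5}\right)^{2} = \left(-160 - \frac{144}{5}\right)^{2} = \left(- \frac{944}{5}\right)^{2} = \frac{891136}{25}$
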